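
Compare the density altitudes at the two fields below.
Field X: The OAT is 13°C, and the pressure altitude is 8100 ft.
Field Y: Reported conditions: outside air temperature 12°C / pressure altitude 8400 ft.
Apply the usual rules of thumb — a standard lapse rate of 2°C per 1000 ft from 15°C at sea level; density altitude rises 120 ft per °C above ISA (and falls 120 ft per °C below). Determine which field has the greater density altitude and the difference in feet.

Field Y by 252 ft

Field X: ISA temp = -1.2°C, deviation +14.2°C, DA = 8100 + 120 × 14.2 = 9804 ft.
Field Y: ISA temp = -1.8°C, deviation +13.8°C, DA = 8400 + 120 × 13.8 = 10056 ft.
Field Y is higher by 10056 − 9804 = 252 ft.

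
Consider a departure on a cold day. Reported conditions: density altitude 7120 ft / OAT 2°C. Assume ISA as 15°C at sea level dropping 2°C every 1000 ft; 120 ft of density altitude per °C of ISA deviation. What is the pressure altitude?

7000 ft

DA = PA + 120 × (OAT − (15 − 2·PA/1000)) = PA + 120·OAT − 1800 + 0.24·PA = 1.24·PA + 120·OAT − 1800.
So 1.24·PA = 7120 − 120 × 2 + 1800 = 8680.
PA = 8680 / 1.24 = 7000 ft.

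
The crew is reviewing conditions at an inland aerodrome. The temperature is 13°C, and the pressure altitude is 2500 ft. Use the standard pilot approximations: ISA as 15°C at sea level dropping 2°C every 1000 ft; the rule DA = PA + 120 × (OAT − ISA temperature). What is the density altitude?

2860 ft

ISA temperature at 2500 ft = 15 − 2 × (2500/1000) = 10°C.
ISA deviation = 13 − 10 = +3°C.
Density altitude = 2500 + 120 × (3) = 2500 + (+360) = 2860 ft.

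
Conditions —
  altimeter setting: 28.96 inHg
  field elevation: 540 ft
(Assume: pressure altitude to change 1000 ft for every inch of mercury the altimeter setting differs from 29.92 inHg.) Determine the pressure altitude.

1500 ft

Pressure correction = (29.92 − 28.96) × 1000 = +960 ft.
Pressure altitude = 540 + (+960) = 1500 ft.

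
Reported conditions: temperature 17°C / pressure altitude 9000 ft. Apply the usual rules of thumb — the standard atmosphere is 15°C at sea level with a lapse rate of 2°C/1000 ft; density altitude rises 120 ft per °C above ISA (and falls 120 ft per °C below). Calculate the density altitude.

ISA temperature at 9000 ft = 15 − 2 × (9000/1000) = -3°C.
ISA deviation = 17 − (-3) = +20°C.
Density altitude = 9000 + 120 × (20) = 9000 + (+2400) = 11400 ft.

11400 ft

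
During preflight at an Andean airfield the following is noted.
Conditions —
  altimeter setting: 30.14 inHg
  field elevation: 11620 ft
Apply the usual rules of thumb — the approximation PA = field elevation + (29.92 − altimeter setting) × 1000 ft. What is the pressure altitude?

Pressure correction = (29.92 − 30.14) × 1000 = -220 ft.
Pressure altitude = 11620 + (-220) = 11400 ft.

11400 ft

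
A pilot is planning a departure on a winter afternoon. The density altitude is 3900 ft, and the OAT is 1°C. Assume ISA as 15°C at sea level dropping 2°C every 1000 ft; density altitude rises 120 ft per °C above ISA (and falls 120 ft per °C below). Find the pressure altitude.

DA = PA + 120 × (OAT − (15 − 2·PA/1000)) = PA + 120·OAT − 1800 + 0.24·PA = 1.24·PA + 120·OAT − 1800.
So 1.24·PA = 3900 − 120 × 1 + 1800 = 5580.
PA = 5580 / 1.24 = 4500 ft.

4500 ft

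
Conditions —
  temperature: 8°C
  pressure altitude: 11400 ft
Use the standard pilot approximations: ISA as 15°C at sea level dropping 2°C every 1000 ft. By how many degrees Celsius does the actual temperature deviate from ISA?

ISA temperature at 11400 ft = 15 − 2 × (11400/1000) = -7.8°C.
Deviation = OAT − ISA = 8 − (-7.8) = +15.8°C.

ISA+15.8°C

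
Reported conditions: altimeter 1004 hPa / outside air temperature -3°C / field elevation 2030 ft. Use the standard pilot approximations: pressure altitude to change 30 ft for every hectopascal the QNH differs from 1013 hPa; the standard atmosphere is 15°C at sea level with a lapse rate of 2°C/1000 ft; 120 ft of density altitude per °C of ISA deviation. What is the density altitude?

Pressure altitude = 2030 + (1013 − 1004) × 30 = 2030 + (+270) = 2300 ft.
ISA temperature at 2300 ft = 15 − 2 × (2300/1000) = 10.4°C.
ISA deviation = -3 − 10.4 = -13.4°C.
Density altitude = 2300 + 120 × (-13.4) = 692 ft.

692 ft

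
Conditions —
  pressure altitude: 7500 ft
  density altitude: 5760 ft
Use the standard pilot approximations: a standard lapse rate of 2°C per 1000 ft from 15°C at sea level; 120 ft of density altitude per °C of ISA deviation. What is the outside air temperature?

Density altitude − pressure altitude = 5760 − 7500 = -1740 ft.
At 120 ft/°C that is an ISA deviation of -1740/120 = -14.5°C.
ISA temperature at 7500 ft = 15 − 2 × (7500/1000) = 0°C.
OAT = ISA + deviation = 0 + (-14.5) = -14.5°C.

-14.5°C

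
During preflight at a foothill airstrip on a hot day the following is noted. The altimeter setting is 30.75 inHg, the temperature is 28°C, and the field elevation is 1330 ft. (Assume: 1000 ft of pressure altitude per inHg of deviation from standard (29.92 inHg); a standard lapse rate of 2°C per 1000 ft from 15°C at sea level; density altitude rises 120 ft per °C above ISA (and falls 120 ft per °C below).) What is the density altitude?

Pressure altitude = 1330 + (29.92 − 30.75) × 1000 = 1330 + (-830) = 500 ft.
ISA temperature at 500 ft = 15 − 2 × (500/1000) = 14°C.
ISA deviation = 28 − 14 = +14°C.
Density altitude = 500 + 120 × (14) = 2180 ft.

2180 ft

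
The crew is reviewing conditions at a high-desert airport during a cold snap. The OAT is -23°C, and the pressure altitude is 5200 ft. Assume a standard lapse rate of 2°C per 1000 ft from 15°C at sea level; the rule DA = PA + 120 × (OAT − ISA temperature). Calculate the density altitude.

ISA temperature at 5200 ft = 15 − 2 × (5200/1000) = 4.6°C.
ISA deviation = -23 − 4.6 = -27.6°C.
Density altitude = 5200 + 120 × (-27.6) = 5200 + (-3312) = 1888 ft.

1888 ft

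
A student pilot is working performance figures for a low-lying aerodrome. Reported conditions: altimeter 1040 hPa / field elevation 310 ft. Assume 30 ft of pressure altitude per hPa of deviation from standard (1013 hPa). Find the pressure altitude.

Pressure correction = (1013 − 1040) × 30 = -810 ft.
Pressure altitude = 310 + (-810) = -500 ft.

-500 ft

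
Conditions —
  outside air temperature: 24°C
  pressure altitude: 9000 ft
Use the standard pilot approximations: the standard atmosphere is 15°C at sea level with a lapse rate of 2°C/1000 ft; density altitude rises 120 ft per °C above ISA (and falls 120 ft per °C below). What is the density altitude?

12240 ft

ISA temperature at 9000 ft = 15 − 2 × (9000/1000) = -3°C.
ISA deviation = 24 − (-3) = +27°C.
Density altitude = 9000 + 120 × (27) = 9000 + (+3240) = 12240 ft.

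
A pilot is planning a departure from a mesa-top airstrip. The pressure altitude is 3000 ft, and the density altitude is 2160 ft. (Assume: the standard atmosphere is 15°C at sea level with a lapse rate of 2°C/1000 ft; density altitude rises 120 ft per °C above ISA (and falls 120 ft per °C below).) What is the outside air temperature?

Density altitude − pressure altitude = 2160 − 3000 = -840 ft.
At 120 ft/°C that is an ISA deviation of -840/120 = -7°C.
ISA temperature at 3000 ft = 15 − 2 × (3000/1000) = 9°C.
OAT = ISA + deviation = 9 + (-7) = 2°C.

2°C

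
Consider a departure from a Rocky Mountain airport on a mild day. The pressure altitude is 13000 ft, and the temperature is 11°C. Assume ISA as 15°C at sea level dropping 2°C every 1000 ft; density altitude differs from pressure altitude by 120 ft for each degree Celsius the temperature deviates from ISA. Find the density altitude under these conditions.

15640 ft

ISA temperature at 13000 ft = 15 − 2 × (13000/1000) = -11°C.
ISA deviation = 11 − (-11) = +22°C.
Density altitude = 13000 + 120 × (22) = 13000 + (+2640) = 15640 ft.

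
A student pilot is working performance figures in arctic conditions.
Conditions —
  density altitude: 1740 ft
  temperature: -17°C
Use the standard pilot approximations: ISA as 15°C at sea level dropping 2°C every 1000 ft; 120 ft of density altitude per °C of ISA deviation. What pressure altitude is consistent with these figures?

DA = PA + 120 × (OAT − (15 − 2·PA/1000)) = PA + 120·OAT − 1800 + 0.24·PA = 1.24·PA + 120·OAT − 1800.
So 1.24·PA = 1740 − 120 × (-17) + 1800 = 5580.
PA = 5580 / 1.24 = 4500 ft.

4500 ft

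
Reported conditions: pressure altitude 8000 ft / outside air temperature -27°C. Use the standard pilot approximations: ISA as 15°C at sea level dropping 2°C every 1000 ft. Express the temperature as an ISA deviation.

ISA-26°C

ISA temperature at 8000 ft = 15 − 2 × (8000/1000) = -1°C.
Deviation = OAT − ISA = -27 − (-1) = -26°C.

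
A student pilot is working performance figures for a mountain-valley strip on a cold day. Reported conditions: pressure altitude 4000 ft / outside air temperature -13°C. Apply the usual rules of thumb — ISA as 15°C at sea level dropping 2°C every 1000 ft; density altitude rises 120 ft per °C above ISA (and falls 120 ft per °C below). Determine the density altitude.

1600 ft

ISA temperature at 4000 ft = 15 − 2 × (4000/1000) = 7°C.
ISA deviation = -13 − 7 = -20°C.
Density altitude = 4000 + 120 × (-20) = 4000 + (-2400) = 1600 ft.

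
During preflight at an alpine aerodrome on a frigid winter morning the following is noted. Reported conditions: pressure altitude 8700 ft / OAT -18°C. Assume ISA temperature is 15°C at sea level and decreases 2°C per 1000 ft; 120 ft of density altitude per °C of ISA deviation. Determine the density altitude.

6828 ft

ISA temperature at 8700 ft = 15 − 2 × (8700/1000) = -2.4°C.
ISA deviation = -18 − (-2.4) = -15.6°C.
Density altitude = 8700 + 120 × (-15.6) = 8700 + (-1872) = 6828 ft.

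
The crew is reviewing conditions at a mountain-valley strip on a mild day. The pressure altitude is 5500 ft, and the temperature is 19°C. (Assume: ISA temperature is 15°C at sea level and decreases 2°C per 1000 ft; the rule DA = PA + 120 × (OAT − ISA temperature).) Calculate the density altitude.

7300 ft

ISA temperature at 5500 ft = 15 − 2 × (5500/1000) = 4°C.
ISA deviation = 19 − 4 = +15°C.
Density altitude = 5500 + 120 × (15) = 5500 + (+1800) = 7300 ft.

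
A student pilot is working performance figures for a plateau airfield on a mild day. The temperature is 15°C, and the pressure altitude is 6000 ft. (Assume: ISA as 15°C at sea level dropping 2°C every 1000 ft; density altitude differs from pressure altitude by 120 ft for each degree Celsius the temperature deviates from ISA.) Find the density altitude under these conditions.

7440 ft

ISA temperature at 6000 ft = 15 − 2 × (6000/1000) = 3°C.
ISA deviation = 15 − 3 = +12°C.
Density altitude = 6000 + 120 × (12) = 6000 + (+1440) = 7440 ft.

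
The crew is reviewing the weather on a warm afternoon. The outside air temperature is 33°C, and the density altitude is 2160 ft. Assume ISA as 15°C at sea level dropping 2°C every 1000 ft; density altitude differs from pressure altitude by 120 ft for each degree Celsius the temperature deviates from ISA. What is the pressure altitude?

DA = PA + 120 × (OAT − (15 − 2·PA/1000)) = PA + 120·OAT − 1800 + 0.24·PA = 1.24·PA + 120·OAT − 1800.
So 1.24·PA = 2160 − 120 × 33 + 1800 = 0.
PA = 0 / 1.24 = 0 ft.

0 ft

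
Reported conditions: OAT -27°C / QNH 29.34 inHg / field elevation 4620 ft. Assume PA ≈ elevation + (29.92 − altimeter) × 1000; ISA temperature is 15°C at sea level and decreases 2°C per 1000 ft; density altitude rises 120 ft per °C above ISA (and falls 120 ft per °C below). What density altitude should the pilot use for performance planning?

Pressure altitude = 4620 + (29.92 − 29.34) × 1000 = 4620 + (+580) = 5200 ft.
ISA temperature at 5200 ft = 15 − 2 × (5200/1000) = 4.6°C.
ISA deviation = -27 − 4.6 = -31.6°C.
Density altitude = 5200 + 120 × (-31.6) = 1408 ft.

1408 ft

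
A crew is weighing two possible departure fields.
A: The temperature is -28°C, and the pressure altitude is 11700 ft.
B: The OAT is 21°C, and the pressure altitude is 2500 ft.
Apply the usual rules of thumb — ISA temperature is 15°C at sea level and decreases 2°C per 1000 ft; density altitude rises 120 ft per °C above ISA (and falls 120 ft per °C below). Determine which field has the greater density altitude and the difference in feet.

A: ISA temp = -8.4°C, deviation -19.6°C, DA = 11700 + 120 × (-19.6) = 9348 ft.
B: ISA temp = 10°C, deviation +11°C, DA = 2500 + 120 × 11 = 3820 ft.
A is higher by 9348 − 3820 = 5528 ft.

A by 5528 ft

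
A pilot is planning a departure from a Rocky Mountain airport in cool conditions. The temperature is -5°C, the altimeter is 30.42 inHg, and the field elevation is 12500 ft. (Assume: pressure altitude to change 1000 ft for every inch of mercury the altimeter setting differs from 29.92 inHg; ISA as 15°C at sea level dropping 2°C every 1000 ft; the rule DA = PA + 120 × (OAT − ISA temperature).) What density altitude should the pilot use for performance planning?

Pressure altitude = 12500 + (29.92 − 30.42) × 1000 = 12500 + (-500) = 12000 ft.
ISA temperature at 12000 ft = 15 − 2 × (12000/1000) = -9°C.
ISA deviation = -5 − (-9) = +4°C.
Density altitude = 12000 + 120 × (4) = 12480 ft.

12480 ft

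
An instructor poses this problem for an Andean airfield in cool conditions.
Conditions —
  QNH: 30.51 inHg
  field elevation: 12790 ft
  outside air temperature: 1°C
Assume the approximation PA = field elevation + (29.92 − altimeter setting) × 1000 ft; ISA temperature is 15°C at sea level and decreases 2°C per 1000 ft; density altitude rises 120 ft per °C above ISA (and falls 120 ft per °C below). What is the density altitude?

13448 ft

Pressure altitude = 12790 + (29.92 − 30.51) × 1000 = 12790 + (-590) = 12200 ft.
ISA temperature at 12200 ft = 15 − 2 × (12200/1000) = -9.4°C.
ISA deviation = 1 − (-9.4) = +10.4°C.
Density altitude = 12200 + 120 × (10.4) = 13448 ft.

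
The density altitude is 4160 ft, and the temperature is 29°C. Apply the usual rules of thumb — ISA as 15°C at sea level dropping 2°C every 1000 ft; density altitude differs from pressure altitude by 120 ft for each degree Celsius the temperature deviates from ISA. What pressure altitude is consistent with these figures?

2000 ft

DA = PA + 120 × (OAT − (15 − 2·PA/1000)) = PA + 120·OAT − 1800 + 0.24·PA = 1.24·PA + 120·OAT − 1800.
So 1.24·PA = 4160 − 120 × 29 + 1800 = 2480.
PA = 2480 / 1.24 = 2000 ft.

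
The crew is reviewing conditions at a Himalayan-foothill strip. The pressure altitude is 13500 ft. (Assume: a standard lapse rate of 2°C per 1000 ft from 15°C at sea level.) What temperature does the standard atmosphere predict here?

ISA temperature = 15 − 2 × (13500/1000) = 15 − 27 = -12°C.

-12°C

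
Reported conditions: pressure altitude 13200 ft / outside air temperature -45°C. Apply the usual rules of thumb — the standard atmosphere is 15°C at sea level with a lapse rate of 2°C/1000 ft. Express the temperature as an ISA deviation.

ISA-33.6°C

ISA temperature at 13200 ft = 15 − 2 × (13200/1000) = -11.4°C.
Deviation = OAT − ISA = -45 − (-11.4) = -33.6°C.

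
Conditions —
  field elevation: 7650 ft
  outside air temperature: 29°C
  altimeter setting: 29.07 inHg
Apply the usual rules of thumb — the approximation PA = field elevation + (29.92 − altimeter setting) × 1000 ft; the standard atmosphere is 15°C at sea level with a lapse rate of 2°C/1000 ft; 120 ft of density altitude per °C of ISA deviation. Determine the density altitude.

12220 ft

Pressure altitude = 7650 + (29.92 − 29.07) × 1000 = 7650 + (+850) = 8500 ft.
ISA temperature at 8500 ft = 15 − 2 × (8500/1000) = -2°C.
ISA deviation = 29 − (-2) = +31°C.
Density altitude = 8500 + 120 × (31) = 12220 ft.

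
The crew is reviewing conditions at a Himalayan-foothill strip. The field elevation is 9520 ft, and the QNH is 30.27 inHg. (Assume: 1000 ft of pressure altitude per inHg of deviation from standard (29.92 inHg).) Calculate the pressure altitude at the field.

9170 ft

Pressure correction = (29.92 − 30.27) × 1000 = -350 ft.
Pressure altitude = 9520 + (-350) = 9170 ft.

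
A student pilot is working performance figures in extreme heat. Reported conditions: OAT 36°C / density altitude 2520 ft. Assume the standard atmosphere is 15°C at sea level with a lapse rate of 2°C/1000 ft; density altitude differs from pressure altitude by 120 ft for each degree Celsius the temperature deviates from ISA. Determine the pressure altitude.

0 ft

DA = PA + 120 × (OAT − (15 − 2·PA/1000)) = PA + 120·OAT − 1800 + 0.24·PA = 1.24·PA + 120·OAT − 1800.
So 1.24·PA = 2520 − 120 × 36 + 1800 = 0.
PA = 0 / 1.24 = 0 ft.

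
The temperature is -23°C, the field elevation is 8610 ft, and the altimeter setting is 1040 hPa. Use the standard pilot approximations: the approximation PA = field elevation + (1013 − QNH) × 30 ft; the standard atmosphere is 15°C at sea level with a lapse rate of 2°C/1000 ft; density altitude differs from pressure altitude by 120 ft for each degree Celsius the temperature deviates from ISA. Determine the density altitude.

5112 ft

Pressure altitude = 8610 + (1013 − 1040) × 30 = 8610 + (-810) = 7800 ft.
ISA temperature at 7800 ft = 15 − 2 × (7800/1000) = -0.6°C.
ISA deviation = -23 − (-0.6) = -22.4°C.
Density altitude = 7800 + 120 × (-22.4) = 5112 ft.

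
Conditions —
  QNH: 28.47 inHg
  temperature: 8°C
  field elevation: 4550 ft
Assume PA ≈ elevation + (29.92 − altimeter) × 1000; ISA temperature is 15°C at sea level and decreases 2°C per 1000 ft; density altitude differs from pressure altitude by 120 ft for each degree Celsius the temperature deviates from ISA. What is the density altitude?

Pressure altitude = 4550 + (29.92 − 28.47) × 1000 = 4550 + (+1450) = 6000 ft.
ISA temperature at 6000 ft = 15 − 2 × (6000/1000) = 3°C.
ISA deviation = 8 − 3 = +5°C.
Density altitude = 6000 + 120 × (5) = 6600 ft.

6600 ft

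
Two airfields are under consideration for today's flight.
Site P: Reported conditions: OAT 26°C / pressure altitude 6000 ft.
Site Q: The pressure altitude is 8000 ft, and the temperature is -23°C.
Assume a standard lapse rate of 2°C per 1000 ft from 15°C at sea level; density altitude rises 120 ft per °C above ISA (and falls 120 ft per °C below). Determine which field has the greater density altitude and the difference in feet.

Site P: ISA temp = 3°C, deviation +23°C, DA = 6000 + 120 × 23 = 8760 ft.
Site Q: ISA temp = -1°C, deviation -22°C, DA = 8000 + 120 × (-22) = 5360 ft.
Site P is higher by 8760 − 5360 = 3400 ft.

Site P by 3400 ft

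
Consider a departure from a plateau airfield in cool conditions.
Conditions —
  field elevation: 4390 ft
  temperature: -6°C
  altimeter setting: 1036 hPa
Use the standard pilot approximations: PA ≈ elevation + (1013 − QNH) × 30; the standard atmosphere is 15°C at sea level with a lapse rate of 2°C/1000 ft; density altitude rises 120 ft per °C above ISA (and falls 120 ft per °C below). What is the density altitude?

2068 ft

Pressure altitude = 4390 + (1013 − 1036) × 30 = 4390 + (-690) = 3700 ft.
ISA temperature at 3700 ft = 15 − 2 × (3700/1000) = 7.6°C.
ISA deviation = -6 − 7.6 = -13.6°C.
Density altitude = 3700 + 120 × (-13.6) = 2068 ft.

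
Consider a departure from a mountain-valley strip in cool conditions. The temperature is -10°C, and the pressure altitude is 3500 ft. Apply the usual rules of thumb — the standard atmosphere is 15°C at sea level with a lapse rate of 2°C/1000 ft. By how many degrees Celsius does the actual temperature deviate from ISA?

ISA-18°C

ISA temperature at 3500 ft = 15 − 2 × (3500/1000) = 8°C.
Deviation = OAT − ISA = -10 − 8 = -18°C.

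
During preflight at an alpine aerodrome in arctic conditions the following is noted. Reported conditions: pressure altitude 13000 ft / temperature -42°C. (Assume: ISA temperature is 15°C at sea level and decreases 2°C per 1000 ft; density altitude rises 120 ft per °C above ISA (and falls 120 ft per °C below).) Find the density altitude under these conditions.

ISA temperature at 13000 ft = 15 − 2 × (13000/1000) = -11°C.
ISA deviation = -42 − (-11) = -31°C.
Density altitude = 13000 + 120 × (-31) = 13000 + (-3720) = 9280 ft.

9280 ft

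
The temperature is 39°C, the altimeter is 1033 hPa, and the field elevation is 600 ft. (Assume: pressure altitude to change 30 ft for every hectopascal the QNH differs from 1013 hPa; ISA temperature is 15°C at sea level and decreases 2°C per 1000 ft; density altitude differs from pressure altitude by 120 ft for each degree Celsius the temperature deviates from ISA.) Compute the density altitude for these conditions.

Pressure altitude = 600 + (1013 − 1033) × 30 = 600 + (-600) = 0 ft.
ISA temperature at 0 ft = 15 − 2 × (0/1000) = 15°C.
ISA deviation = 39 − 15 = +24°C.
Density altitude = 0 + 120 × (24) = 2880 ft.

2880 ft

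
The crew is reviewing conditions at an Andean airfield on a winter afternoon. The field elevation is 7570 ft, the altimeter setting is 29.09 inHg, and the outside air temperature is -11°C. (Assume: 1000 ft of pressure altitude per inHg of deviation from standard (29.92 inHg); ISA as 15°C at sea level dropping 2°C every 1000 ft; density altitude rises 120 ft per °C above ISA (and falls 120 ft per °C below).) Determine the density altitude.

Pressure altitude = 7570 + (29.92 − 29.09) × 1000 = 7570 + (+830) = 8400 ft.
ISA temperature at 8400 ft = 15 − 2 × (8400/1000) = -1.8°C.
ISA deviation = -11 − (-1.8) = -9.2°C.
Density altitude = 8400 + 120 × (-9.2) = 7296 ft.

7296 ft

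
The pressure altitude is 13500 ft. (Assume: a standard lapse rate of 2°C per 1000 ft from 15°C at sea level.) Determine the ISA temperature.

ISA temperature = 15 − 2 × (13500/1000) = 15 − 27 = -12°C.

-12°C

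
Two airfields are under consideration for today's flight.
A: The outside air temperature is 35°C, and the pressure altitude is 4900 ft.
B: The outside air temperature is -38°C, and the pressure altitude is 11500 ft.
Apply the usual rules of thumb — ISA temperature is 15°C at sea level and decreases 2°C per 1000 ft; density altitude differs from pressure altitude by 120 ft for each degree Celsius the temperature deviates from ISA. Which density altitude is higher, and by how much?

A: ISA temp = 5.2°C, deviation +29.8°C, DA = 4900 + 120 × 29.8 = 8476 ft.
B: ISA temp = -8°C, deviation -30°C, DA = 11500 + 120 × (-30) = 7900 ft.
A is higher by 8476 − 7900 = 576 ft.

A by 576 ft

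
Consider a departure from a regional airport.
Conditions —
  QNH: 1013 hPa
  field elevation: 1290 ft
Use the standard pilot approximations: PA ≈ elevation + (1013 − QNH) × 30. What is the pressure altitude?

Pressure correction = (1013 − 1013) × 30 = 0 ft.
Pressure altitude = 1290 + (0) = 1290 ft.

1290 ft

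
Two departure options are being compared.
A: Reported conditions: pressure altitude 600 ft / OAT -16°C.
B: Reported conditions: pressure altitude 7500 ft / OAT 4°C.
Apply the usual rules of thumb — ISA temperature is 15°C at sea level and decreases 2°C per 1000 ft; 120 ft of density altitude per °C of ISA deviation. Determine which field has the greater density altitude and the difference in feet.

A: ISA temp = 13.8°C, deviation -29.8°C, DA = 600 + 120 × (-29.8) = -2976 ft.
B: ISA temp = 0°C, deviation +4°C, DA = 7500 + 120 × 4 = 7980 ft.
B is higher by 7980 − (-2976) = 10956 ft.

B by 10956 ft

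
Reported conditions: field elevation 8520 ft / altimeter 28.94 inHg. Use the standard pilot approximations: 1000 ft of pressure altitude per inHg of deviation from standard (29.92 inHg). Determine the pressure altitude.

Pressure correction = (29.92 − 28.94) × 1000 = +980 ft.
Pressure altitude = 8520 + (+980) = 9500 ft.

9500 ft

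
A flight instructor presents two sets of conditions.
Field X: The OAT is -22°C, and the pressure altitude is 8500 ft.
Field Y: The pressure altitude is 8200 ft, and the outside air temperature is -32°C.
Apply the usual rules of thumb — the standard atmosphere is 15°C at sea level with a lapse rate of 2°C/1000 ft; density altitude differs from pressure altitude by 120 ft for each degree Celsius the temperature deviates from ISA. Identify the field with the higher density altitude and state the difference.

Field X by 1572 ft

Field X: ISA temp = -2°C, deviation -20°C, DA = 8500 + 120 × (-20) = 6100 ft.
Field Y: ISA temp = -1.4°C, deviation -30.6°C, DA = 8200 + 120 × (-30.6) = 4528 ft.
Field X is higher by 6100 − 4528 = 1572 ft.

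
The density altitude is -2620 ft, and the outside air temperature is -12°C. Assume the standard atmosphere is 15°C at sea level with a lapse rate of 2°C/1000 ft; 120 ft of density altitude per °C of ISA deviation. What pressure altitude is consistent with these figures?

500 ft

DA = PA + 120 × (OAT − (15 − 2·PA/1000)) = PA + 120·OAT − 1800 + 0.24·PA = 1.24·PA + 120·OAT − 1800.
So 1.24·PA = -2620 − 120 × (-12) + 1800 = 620.
PA = 620 / 1.24 = 500 ft.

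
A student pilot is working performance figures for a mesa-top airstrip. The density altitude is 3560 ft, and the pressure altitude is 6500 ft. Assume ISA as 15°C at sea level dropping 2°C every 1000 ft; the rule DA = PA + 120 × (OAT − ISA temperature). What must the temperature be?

Density altitude − pressure altitude = 3560 − 6500 = -2940 ft.
At 120 ft/°C that is an ISA deviation of -2940/120 = -24.5°C.
ISA temperature at 6500 ft = 15 − 2 × (6500/1000) = 2°C.
OAT = ISA + deviation = 2 + (-24.5) = -22.5°C.

-22.5°C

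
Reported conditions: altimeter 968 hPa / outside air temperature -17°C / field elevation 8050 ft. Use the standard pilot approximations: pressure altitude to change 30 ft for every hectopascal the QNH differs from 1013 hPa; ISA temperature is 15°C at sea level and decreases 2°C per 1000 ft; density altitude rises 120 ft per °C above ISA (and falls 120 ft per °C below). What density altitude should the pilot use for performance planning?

Pressure altitude = 8050 + (1013 − 968) × 30 = 8050 + (+1350) = 9400 ft.
ISA temperature at 9400 ft = 15 − 2 × (9400/1000) = -3.8°C.
ISA deviation = -17 − (-3.8) = -13.2°C.
Density altitude = 9400 + 120 × (-13.2) = 7816 ft.

7816 ft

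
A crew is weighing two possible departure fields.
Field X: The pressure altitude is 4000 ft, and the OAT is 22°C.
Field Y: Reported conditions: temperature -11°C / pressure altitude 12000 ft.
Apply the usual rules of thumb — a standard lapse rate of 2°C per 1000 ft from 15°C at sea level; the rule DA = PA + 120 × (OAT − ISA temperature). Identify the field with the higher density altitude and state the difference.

Field Y by 5960 ft

Field X: ISA temp = 7°C, deviation +15°C, DA = 4000 + 120 × 15 = 5800 ft.
Field Y: ISA temp = -9°C, deviation -2°C, DA = 12000 + 120 × (-2) = 11760 ft.
Field Y is higher by 11760 − 5800 = 5960 ft.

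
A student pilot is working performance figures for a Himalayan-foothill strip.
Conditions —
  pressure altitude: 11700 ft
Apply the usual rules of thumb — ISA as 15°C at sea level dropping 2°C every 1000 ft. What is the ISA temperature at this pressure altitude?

ISA temperature = 15 − 2 × (11700/1000) = 15 − 23.4 = -8.4°C.

-8.4°C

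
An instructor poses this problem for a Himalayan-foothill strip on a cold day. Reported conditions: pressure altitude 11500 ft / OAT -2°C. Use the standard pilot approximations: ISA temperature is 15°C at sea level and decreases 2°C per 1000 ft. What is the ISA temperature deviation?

ISA+6°C

ISA temperature at 11500 ft = 15 − 2 × (11500/1000) = -8°C.
Deviation = OAT − ISA = -2 − (-8) = +6°C.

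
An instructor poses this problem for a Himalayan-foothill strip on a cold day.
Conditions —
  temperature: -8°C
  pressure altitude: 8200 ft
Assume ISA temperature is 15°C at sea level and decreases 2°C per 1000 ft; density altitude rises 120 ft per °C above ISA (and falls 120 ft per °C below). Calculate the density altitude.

ISA temperature at 8200 ft = 15 − 2 × (8200/1000) = -1.4°C.
ISA deviation = -8 − (-1.4) = -6.6°C.
Density altitude = 8200 + 120 × (-6.6) = 8200 + (-792) = 7408 ft.

7408 ft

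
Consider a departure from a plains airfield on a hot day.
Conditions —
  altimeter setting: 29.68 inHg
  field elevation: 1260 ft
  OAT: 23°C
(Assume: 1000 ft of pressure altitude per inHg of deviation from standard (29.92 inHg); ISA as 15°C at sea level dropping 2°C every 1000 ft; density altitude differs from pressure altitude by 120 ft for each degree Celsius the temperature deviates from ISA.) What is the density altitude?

2820 ft

Pressure altitude = 1260 + (29.92 − 29.68) × 1000 = 1260 + (+240) = 1500 ft.
ISA temperature at 1500 ft = 15 − 2 × (1500/1000) = 12°C.
ISA deviation = 23 − 12 = +11°C.
Density altitude = 1500 + 120 × (11) = 2820 ft.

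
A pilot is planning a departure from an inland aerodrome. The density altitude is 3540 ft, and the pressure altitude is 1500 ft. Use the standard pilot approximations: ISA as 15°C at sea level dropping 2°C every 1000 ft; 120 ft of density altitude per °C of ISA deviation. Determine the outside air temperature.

Density altitude − pressure altitude = 3540 − 1500 = +2040 ft.
At 120 ft/°C that is an ISA deviation of 2040/120 = +17°C.
ISA temperature at 1500 ft = 15 − 2 × (1500/1000) = 12°C.
OAT = ISA + deviation = 12 + (+17) = 29°C.

29°C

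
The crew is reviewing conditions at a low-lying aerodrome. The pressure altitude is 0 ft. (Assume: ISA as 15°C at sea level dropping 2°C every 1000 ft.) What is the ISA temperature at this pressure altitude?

15°C

ISA temperature = 15 − 2 × (0/1000) = 15 − 0 = 15°C.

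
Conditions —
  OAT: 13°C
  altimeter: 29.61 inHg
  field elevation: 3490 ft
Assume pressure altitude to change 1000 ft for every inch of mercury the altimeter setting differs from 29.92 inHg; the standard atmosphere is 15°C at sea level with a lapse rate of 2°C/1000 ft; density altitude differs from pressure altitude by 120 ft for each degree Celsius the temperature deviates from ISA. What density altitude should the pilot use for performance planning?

4472 ft

Pressure altitude = 3490 + (29.92 − 29.61) × 1000 = 3490 + (+310) = 3800 ft.
ISA temperature at 3800 ft = 15 − 2 × (3800/1000) = 7.4°C.
ISA deviation = 13 − 7.4 = +5.6°C.
Density altitude = 3800 + 120 × (5.6) = 4472 ft.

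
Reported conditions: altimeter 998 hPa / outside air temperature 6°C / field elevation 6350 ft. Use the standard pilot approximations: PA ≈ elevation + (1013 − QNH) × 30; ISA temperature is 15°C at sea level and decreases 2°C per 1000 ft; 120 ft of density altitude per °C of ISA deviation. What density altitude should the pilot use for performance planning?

Pressure altitude = 6350 + (1013 − 998) × 30 = 6350 + (+450) = 6800 ft.
ISA temperature at 6800 ft = 15 − 2 × (6800/1000) = 1.4°C.
ISA deviation = 6 − 1.4 = +4.6°C.
Density altitude = 6800 + 120 × (4.6) = 7352 ft.

7352 ft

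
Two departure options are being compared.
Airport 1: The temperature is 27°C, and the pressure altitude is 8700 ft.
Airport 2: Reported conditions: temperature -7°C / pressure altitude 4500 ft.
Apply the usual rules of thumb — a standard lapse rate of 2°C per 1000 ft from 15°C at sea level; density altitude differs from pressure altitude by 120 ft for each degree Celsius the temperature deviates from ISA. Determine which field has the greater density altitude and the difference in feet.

Airport 1: ISA temp = -2.4°C, deviation +29.4°C, DA = 8700 + 120 × 29.4 = 12228 ft.
Airport 2: ISA temp = 6°C, deviation -13°C, DA = 4500 + 120 × (-13) = 2940 ft.
Airport 1 is higher by 12228 − 2940 = 9288 ft.

Airport 1 by 9288 ft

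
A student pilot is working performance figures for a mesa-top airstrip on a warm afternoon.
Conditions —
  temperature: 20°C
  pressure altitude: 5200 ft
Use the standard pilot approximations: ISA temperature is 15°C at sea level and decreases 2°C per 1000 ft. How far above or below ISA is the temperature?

ISA temperature at 5200 ft = 15 − 2 × (5200/1000) = 4.6°C.
Deviation = OAT − ISA = 20 − 4.6 = +15.4°C.

ISA+15.4°C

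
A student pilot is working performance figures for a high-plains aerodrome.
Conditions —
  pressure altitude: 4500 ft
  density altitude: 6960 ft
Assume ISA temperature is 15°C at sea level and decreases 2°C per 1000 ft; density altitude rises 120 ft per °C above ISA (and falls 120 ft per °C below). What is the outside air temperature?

Density altitude − pressure altitude = 6960 − 4500 = +2460 ft.
At 120 ft/°C that is an ISA deviation of 2460/120 = +20.5°C.
ISA temperature at 4500 ft = 15 − 2 × (4500/1000) = 6°C.
OAT = ISA + deviation = 6 + (+20.5) = 26.5°C.

26.5°C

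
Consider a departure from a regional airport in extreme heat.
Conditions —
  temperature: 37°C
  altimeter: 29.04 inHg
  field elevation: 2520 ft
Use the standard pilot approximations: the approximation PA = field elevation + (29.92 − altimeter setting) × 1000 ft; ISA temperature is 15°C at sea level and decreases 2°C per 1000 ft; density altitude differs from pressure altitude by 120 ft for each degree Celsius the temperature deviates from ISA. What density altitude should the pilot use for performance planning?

Pressure altitude = 2520 + (29.92 − 29.04) × 1000 = 2520 + (+880) = 3400 ft.
ISA temperature at 3400 ft = 15 − 2 × (3400/1000) = 8.2°C.
ISA deviation = 37 − 8.2 = +28.8°C.
Density altitude = 3400 + 120 × (28.8) = 6856 ft.

6856 ft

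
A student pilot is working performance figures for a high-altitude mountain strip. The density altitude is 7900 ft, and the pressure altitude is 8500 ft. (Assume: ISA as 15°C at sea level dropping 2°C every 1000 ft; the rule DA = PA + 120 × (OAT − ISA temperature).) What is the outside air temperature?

Density altitude − pressure altitude = 7900 − 8500 = -600 ft.
At 120 ft/°C that is an ISA deviation of -600/120 = -5°C.
ISA temperature at 8500 ft = 15 − 2 × (8500/1000) = -2°C.
OAT = ISA + deviation = -2 + (-5) = -7°C.

-7°C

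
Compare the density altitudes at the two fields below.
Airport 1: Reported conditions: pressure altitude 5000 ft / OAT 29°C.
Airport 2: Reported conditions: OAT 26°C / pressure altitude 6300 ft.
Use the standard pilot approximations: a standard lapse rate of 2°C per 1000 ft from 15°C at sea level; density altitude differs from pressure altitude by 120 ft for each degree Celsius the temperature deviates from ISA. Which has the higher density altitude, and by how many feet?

Airport 1: ISA temp = 5°C, deviation +24°C, DA = 5000 + 120 × 24 = 7880 ft.
Airport 2: ISA temp = 2.4°C, deviation +23.6°C, DA = 6300 + 120 × 23.6 = 9132 ft.
Airport 2 is higher by 9132 − 7880 = 1252 ft.

Airport 2 by 1252 ft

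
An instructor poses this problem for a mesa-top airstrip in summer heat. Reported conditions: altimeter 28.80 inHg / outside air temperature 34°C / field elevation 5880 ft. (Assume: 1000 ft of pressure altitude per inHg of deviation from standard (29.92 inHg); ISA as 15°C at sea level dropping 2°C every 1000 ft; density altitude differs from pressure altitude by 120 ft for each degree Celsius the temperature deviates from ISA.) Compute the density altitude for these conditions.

Pressure altitude = 5880 + (29.92 − 28.80) × 1000 = 5880 + (+1120) = 7000 ft.
ISA temperature at 7000 ft = 15 − 2 × (7000/1000) = 1°C.
ISA deviation = 34 − 1 = +33°C.
Density altitude = 7000 + 120 × (33) = 10960 ft.

10960 ft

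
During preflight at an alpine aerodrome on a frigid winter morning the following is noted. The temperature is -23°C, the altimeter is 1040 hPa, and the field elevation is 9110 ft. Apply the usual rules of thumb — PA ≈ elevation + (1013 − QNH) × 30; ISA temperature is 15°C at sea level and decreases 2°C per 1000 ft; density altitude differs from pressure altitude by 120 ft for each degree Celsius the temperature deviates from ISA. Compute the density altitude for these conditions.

Pressure altitude = 9110 + (1013 − 1040) × 30 = 9110 + (-810) = 8300 ft.
ISA temperature at 8300 ft = 15 − 2 × (8300/1000) = -1.6°C.
ISA deviation = -23 − (-1.6) = -21.4°C.
Density altitude = 8300 + 120 × (-21.4) = 5732 ft.

5732 ft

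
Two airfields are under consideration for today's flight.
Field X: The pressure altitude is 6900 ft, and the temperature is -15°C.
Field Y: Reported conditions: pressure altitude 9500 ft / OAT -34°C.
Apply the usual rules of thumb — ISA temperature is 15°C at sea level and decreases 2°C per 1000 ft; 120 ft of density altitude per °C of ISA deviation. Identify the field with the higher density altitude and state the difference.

Field X: ISA temp = 1.2°C, deviation -16.2°C, DA = 6900 + 120 × (-16.2) = 4956 ft.
Field Y: ISA temp = -4°C, deviation -30°C, DA = 9500 + 120 × (-30) = 5900 ft.
Field Y is higher by 5900 − 4956 = 944 ft.

Field Y by 944 ft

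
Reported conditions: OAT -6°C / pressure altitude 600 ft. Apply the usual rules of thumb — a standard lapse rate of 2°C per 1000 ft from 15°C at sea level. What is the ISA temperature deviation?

ISA-19.8°C

ISA temperature at 600 ft = 15 − 2 × (600/1000) = 13.8°C.
Deviation = OAT − ISA = -6 − 13.8 = -19.8°C.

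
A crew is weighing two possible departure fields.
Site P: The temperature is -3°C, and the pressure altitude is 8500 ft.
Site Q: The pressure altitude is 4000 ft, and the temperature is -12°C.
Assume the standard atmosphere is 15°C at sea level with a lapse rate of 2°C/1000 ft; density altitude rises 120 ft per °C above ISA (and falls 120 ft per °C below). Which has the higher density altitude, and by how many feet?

Site P: ISA temp = -2°C, deviation -1°C, DA = 8500 + 120 × (-1) = 8380 ft.
Site Q: ISA temp = 7°C, deviation -19°C, DA = 4000 + 120 × (-19) = 1720 ft.
Site P is higher by 8380 − 1720 = 6660 ft.

Site P by 6660 ft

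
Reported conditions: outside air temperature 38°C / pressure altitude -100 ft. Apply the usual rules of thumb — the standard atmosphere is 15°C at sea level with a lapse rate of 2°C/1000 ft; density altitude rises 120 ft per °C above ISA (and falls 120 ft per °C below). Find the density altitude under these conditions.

2636 ft

ISA temperature at -100 ft = 15 − 2 × (-100/1000) = 15.2°C.
ISA deviation = 38 − 15.2 = +22.8°C.
Density altitude = -100 + 120 × (22.8) = -100 + (+2736) = 2636 ft.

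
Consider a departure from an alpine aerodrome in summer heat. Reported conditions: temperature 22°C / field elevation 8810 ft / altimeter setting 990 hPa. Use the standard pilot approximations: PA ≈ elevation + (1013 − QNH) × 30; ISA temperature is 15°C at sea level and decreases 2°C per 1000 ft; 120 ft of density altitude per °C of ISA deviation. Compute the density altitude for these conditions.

12620 ft

Pressure altitude = 8810 + (1013 − 990) × 30 = 8810 + (+690) = 9500 ft.
ISA temperature at 9500 ft = 15 − 2 × (9500/1000) = -4°C.
ISA deviation = 22 − (-4) = +26°C.
Density altitude = 9500 + 120 × (26) = 12620 ft.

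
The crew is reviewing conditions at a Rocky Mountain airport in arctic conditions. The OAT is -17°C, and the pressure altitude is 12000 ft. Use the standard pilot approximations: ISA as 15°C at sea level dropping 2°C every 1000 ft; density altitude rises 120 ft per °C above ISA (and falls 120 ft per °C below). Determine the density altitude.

ISA temperature at 12000 ft = 15 − 2 × (12000/1000) = -9°C.
ISA deviation = -17 − (-9) = -8°C.
Density altitude = 12000 + 120 × (-8) = 12000 + (-960) = 11040 ft.

11040 ft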